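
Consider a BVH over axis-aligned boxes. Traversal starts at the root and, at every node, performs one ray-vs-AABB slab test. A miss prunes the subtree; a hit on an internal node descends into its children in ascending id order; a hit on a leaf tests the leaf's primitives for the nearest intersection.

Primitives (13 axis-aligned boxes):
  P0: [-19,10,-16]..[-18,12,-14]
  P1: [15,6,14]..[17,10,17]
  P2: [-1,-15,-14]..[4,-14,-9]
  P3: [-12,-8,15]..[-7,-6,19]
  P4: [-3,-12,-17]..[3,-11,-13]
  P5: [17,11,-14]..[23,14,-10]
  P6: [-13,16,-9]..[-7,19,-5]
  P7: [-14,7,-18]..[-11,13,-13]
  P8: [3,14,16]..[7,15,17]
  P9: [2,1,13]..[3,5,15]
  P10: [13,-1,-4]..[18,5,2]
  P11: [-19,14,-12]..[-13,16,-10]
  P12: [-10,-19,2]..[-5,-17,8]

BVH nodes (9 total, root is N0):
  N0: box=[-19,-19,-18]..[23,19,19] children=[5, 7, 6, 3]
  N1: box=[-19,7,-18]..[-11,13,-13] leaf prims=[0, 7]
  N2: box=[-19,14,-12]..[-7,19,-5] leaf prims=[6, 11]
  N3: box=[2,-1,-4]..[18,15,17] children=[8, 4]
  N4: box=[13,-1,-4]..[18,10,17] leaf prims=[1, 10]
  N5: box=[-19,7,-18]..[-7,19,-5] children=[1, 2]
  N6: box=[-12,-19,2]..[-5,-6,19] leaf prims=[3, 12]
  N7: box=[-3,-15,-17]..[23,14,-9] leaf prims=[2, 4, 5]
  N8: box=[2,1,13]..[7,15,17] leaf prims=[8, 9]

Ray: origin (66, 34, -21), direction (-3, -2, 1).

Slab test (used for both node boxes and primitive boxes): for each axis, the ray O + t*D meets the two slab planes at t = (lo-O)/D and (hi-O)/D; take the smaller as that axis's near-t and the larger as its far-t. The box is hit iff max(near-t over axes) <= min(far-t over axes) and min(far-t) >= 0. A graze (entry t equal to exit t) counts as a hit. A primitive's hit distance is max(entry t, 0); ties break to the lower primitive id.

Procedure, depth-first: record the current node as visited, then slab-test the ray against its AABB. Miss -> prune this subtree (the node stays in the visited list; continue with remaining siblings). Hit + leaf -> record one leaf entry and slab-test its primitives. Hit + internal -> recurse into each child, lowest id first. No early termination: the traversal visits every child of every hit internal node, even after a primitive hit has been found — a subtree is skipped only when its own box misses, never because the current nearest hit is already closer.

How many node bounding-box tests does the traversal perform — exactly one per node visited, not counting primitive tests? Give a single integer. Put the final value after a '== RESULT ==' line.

Traverse from the root:
N0 x:[43/3,85/3] y:[15/2,53/2] z:[3,40] -> hit [43/3,53/2], descend [3, 5, 6, 7]
  N3 x:[16,64/3] y:[19/2,35/2] z:[17,38] -> hit [17,35/2], descend [4, 8]
    N4 x:[16,53/3] y:[12,35/2] z:[17,38] -> hit [17,35/2] leaf, test {P1(miss), P10@t=17}
    N8 x:[59/3,64/3] y:[19/2,33/2] z:[34,38] -> miss, prune
  N5 x:[73/3,85/3] y:[15/2,27/2] z:[3,16] -> miss, prune
  N6 x:[71/3,26] y:[20,53/2] z:[23,40] -> hit [71/3,26] leaf, test {P3(miss), P12(miss)}
  N7 x:[43/3,23] y:[10,49/2] z:[4,12] -> miss, prune

7 AABB tests over nodes [0, 3, 4, 8, 5, 6, 7]; 2 leaves entered; closest P10.

== RESULT ==
7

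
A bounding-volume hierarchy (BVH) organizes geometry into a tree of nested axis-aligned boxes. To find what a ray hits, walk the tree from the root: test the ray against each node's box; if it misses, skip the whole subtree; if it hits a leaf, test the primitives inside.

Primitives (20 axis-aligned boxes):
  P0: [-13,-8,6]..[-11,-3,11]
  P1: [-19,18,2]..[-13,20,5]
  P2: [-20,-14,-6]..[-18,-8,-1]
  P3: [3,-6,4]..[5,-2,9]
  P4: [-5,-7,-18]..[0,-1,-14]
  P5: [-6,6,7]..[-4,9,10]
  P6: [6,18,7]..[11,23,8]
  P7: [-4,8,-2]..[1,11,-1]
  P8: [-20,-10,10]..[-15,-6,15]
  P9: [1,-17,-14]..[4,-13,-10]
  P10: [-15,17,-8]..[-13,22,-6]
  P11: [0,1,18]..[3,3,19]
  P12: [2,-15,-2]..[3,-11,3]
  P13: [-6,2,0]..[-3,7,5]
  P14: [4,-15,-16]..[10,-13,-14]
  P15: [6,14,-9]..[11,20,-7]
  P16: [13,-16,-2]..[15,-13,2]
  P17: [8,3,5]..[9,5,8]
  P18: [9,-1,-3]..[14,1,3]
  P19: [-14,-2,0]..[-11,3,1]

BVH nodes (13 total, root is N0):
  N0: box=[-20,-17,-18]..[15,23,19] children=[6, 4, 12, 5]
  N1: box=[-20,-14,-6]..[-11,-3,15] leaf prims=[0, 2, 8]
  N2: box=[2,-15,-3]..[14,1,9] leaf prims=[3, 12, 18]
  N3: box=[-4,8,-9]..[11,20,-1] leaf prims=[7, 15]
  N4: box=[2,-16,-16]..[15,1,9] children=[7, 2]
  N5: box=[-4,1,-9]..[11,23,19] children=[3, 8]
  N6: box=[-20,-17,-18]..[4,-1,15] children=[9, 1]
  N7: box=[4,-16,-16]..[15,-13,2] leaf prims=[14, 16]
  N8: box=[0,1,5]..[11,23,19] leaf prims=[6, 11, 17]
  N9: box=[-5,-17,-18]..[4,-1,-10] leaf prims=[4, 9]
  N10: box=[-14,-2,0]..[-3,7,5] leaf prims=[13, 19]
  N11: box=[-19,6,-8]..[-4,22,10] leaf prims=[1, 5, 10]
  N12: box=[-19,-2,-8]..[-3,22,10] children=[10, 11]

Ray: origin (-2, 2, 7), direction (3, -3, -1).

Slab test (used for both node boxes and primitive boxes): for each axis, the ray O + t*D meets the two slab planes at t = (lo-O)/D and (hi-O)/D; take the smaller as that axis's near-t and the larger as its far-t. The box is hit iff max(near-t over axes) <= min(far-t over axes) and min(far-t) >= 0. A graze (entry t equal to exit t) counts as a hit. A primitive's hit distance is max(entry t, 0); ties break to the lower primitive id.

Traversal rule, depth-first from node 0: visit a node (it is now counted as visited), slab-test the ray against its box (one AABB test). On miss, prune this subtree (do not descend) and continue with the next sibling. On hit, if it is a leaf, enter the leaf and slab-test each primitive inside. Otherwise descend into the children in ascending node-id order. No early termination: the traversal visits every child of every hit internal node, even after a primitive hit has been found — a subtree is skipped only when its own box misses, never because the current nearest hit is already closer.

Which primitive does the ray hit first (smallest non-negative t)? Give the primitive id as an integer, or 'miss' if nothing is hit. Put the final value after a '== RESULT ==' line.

Trace the traversal:
N0 x:[-6,17/3] y:[-7,19/3] z:[-12,25] -> hit [-6,17/3], descend [4, 5, 6, 12]
  N4 x:[4/3,17/3] y:[1/3,6] z:[-2,23] -> hit [4/3,17/3], descend [2, 7]
    N2 x:[4/3,16/3] y:[1/3,17/3] z:[-2,10] -> hit [4/3,16/3] leaf, test {P3@t=5/3, P12(miss), P18(miss)}
    N7 x:[2,17/3] y:[5,6] z:[5,23] -> hit [5,17/3] leaf, test {P14(miss), P16@t=5}
  N5 x:[-2/3,13/3] y:[-7,1/3] z:[-12,16] -> hit [-2/3,1/3], descend [3, 8]
    N3 x:[-2/3,13/3] y:[-6,-2] z:[8,16] -> miss, prune
    N8 x:[2/3,13/3] y:[-7,1/3] z:[-12,2] -> miss, prune
  N6 x:[-6,2] y:[1,19/3] z:[-8,25] -> hit [1,2], descend [1, 9]
    N1 x:[-6,-3] y:[5/3,16/3] z:[-8,13] -> miss, prune
    N9 x:[-1,2] y:[1,19/3] z:[17,25] -> miss, prune
  N12 x:[-17/3,-1/3] y:[-20/3,4/3] z:[-3,15] -> miss, prune

Visited [0, 4, 2, 7, 5, 3, 8, 6, 1, 9, 12]. Tests: 11 box, 2 leaf. Nearest: P3.

== RESULT ==
3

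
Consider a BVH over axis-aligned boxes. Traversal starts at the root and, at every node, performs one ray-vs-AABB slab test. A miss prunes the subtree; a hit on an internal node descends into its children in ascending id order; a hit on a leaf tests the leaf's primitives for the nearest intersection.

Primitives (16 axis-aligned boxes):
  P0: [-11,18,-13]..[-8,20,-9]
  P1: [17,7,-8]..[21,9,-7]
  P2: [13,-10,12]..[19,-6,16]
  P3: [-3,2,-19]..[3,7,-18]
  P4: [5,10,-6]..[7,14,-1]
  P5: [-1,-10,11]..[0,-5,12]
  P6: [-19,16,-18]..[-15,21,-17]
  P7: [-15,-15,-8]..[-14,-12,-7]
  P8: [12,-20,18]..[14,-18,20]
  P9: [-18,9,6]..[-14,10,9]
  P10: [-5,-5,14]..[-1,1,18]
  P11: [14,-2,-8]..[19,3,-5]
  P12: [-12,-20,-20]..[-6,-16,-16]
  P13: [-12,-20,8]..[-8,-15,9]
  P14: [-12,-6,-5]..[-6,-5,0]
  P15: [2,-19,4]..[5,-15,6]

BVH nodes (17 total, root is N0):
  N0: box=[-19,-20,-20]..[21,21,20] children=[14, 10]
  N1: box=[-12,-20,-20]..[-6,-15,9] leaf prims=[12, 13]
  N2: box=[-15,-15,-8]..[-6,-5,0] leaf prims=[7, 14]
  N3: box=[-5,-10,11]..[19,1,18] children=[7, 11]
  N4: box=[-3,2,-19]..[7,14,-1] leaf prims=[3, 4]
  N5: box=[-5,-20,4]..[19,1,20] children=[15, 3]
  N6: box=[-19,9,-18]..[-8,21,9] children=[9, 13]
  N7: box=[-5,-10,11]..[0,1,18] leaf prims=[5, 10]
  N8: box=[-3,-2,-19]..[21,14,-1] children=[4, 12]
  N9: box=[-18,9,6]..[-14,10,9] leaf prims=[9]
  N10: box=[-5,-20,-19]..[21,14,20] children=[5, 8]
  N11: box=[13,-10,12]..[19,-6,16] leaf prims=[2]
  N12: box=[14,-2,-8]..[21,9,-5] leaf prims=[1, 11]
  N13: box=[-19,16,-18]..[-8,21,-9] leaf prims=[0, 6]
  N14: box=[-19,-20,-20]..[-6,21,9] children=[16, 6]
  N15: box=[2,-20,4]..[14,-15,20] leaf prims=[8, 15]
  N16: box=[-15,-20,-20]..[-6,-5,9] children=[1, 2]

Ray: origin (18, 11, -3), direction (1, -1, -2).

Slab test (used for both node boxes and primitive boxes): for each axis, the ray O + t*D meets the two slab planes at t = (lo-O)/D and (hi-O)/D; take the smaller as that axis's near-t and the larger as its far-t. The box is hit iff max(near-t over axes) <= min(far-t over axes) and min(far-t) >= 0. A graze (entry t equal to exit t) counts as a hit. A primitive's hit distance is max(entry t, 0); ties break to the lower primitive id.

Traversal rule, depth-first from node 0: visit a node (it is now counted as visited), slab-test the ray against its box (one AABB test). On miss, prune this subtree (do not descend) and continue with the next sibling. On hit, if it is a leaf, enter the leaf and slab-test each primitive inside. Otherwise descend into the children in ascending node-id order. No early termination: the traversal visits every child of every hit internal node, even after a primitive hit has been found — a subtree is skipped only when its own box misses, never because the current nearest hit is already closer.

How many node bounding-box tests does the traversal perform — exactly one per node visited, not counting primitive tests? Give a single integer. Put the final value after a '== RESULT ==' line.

Trace the traversal:
N0 x:[-37,3] y:[-10,31] z:[-23/2,17/2] -> hit [-10,3], descend [10, 14]
  N10 x:[-23,3] y:[-3,31] z:[-23/2,8] -> hit [-3,3], descend [5, 8]
    N5 x:[-23,1] y:[10,31] z:[-23/2,-7/2] -> miss, prune
    N8 x:[-21,3] y:[-3,13] z:[-1,8] -> hit [-1,3], descend [4, 12]
      N4 x:[-21,-11] y:[-3,9] z:[-1,8] -> miss, prune
      N12 x:[-4,3] y:[2,13] z:[1,5/2] -> hit [2,5/2] leaf, test {P1@t=2, P11(miss)}
  N14 x:[-37,-24] y:[-10,31] z:[-6,17/2] -> miss, prune

Summary -> nodes [0, 10, 5, 8, 4, 12, 14]; box-tests=7; leaf-entries=1; first=P1

== RESULT ==
7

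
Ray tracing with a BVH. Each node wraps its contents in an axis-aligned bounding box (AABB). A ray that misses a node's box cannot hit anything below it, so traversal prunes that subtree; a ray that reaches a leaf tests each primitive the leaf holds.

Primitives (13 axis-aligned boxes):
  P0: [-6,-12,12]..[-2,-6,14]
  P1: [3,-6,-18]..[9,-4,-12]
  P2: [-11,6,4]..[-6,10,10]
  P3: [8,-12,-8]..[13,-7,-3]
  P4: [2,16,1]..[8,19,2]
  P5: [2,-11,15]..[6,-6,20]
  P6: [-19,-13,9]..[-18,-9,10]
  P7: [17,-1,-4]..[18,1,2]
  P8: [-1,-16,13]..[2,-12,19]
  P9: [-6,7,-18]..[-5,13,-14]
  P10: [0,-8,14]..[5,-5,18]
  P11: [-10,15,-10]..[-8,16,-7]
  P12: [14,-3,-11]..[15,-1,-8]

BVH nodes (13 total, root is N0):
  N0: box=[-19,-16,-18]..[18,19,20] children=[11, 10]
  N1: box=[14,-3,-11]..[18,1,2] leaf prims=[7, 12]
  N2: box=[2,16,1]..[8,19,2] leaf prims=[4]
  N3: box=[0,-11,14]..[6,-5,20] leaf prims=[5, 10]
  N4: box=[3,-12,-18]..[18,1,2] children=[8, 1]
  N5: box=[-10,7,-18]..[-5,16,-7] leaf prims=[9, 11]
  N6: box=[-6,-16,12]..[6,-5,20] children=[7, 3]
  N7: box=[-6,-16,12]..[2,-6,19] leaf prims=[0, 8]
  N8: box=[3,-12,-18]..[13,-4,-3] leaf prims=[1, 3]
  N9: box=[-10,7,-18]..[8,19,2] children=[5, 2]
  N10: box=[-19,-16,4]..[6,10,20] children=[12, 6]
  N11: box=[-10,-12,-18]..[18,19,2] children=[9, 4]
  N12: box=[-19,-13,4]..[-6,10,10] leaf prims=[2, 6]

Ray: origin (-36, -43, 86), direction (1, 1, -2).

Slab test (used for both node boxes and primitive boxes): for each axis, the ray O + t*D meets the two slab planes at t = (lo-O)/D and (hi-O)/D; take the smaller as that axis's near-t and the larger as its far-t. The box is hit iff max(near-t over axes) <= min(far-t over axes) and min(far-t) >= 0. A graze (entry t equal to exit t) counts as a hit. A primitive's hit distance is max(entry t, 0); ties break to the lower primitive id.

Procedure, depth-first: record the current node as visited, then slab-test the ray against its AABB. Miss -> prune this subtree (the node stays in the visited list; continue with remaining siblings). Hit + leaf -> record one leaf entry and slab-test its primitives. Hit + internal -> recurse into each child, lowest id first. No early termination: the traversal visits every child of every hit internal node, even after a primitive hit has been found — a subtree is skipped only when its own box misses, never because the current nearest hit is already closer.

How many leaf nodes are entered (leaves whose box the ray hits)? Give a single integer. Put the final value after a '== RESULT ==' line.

Walk:
N0 x:[17,54] y:[27,62] z:[33,52] -> hit [33,52], descend [10, 11]
  N10 x:[17,42] y:[27,53] z:[33,41] -> hit [33,41], descend [6, 12]
    N6 x:[30,42] y:[27,38] z:[33,37] -> hit [33,37], descend [3, 7]
      N3 x:[36,42] y:[32,38] z:[33,36] -> hit [36,36] leaf, test {P5(miss), P10@t=36}
      N7 x:[30,38] y:[27,37] z:[67/2,37] -> hit [67/2,37] leaf, test {P0(miss), P8(miss)}
    N12 x:[17,30] y:[30,53] z:[38,41] -> miss, prune
  N11 x:[26,54] y:[31,62] z:[42,52] -> hit [42,52], descend [4, 9]
    N4 x:[39,54] y:[31,44] z:[42,52] -> hit [42,44], descend [1, 8]
      N1 x:[50,54] y:[40,44] z:[42,97/2] -> miss, prune
      N8 x:[39,49] y:[31,39] z:[89/2,52] -> miss, prune
    N9 x:[26,44] y:[50,62] z:[42,52] -> miss, prune

order=[0, 10, 6, 3, 7, 12, 11, 4, 1, 8, 9]  |boxes|=11  |leaves|=2  hit=P10

== RESULT ==
2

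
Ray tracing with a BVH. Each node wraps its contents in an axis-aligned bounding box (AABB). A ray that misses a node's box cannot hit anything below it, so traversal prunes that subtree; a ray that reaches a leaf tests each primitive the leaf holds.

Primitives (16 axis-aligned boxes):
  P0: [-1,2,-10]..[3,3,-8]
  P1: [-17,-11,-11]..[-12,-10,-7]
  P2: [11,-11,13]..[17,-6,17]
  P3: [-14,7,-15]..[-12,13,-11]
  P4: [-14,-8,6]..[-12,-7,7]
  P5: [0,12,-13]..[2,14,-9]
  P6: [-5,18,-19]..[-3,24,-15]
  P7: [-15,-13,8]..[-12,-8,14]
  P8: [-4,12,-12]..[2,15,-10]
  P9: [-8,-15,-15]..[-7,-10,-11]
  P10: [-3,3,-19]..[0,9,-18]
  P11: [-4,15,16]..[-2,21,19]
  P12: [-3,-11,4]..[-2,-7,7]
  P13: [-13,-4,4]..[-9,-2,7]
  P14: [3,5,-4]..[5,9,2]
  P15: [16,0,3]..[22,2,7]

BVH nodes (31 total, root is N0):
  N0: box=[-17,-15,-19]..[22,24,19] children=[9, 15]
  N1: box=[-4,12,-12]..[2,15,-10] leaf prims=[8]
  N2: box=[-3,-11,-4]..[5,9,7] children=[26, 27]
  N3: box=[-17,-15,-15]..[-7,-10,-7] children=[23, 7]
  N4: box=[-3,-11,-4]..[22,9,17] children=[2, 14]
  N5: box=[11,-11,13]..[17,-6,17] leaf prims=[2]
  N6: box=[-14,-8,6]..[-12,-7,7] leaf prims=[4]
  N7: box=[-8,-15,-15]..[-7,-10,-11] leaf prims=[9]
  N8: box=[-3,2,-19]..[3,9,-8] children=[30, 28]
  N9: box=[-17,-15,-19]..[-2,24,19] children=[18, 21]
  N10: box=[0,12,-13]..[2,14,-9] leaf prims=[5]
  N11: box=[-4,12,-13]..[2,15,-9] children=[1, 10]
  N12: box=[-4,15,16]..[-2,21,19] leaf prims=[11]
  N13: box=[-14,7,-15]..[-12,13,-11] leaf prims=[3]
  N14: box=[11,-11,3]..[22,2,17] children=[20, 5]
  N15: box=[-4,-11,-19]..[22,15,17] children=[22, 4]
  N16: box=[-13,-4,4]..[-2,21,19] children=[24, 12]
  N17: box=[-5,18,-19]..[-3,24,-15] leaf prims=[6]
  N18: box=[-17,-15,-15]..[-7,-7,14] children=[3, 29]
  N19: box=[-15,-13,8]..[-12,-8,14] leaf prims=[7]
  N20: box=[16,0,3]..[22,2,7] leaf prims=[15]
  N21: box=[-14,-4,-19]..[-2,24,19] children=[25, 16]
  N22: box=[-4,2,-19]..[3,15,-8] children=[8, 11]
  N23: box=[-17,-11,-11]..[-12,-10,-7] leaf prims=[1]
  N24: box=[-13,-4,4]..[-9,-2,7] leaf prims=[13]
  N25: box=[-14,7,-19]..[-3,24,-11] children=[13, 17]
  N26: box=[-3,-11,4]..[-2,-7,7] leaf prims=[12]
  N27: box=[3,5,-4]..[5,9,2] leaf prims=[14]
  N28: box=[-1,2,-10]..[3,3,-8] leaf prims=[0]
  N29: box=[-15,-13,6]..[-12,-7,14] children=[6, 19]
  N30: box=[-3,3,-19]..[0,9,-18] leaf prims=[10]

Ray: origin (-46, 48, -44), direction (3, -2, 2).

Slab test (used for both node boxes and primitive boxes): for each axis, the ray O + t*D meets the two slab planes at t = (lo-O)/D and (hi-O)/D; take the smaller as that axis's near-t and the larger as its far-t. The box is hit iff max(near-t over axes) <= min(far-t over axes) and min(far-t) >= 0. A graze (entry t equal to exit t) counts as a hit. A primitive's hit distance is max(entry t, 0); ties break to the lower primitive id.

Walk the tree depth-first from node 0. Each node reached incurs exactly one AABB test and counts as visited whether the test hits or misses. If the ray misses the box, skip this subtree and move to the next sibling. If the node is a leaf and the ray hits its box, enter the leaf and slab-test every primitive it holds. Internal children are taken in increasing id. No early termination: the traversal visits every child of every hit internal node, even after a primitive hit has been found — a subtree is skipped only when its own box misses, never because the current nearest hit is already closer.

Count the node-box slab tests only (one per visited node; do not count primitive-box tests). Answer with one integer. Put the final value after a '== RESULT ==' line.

Trace the traversal:
N0 x:[29/3,68/3] y:[12,63/2] z:[25/2,63/2] -> hit [25/2,68/3], descend [9, 15]
  N9 x:[29/3,44/3] y:[12,63/2] z:[25/2,63/2] -> hit [25/2,44/3], descend [18, 21]
    N18 x:[29/3,13] y:[55/2,63/2] z:[29/2,29] -> miss, prune
    N21 x:[32/3,44/3] y:[12,26] z:[25/2,63/2] -> hit [25/2,44/3], descend [16, 25]
      N16 x:[11,44/3] y:[27/2,26] z:[24,63/2] -> miss, prune
      N25 x:[32/3,43/3] y:[12,41/2] z:[25/2,33/2] -> hit [25/2,43/3], descend [13, 17]
        N13 x:[32/3,34/3] y:[35/2,41/2] z:[29/2,33/2] -> miss, prune
        N17 x:[41/3,43/3] y:[12,15] z:[25/2,29/2] -> hit [41/3,43/3] leaf, test {P6@t=41/3}
  N15 x:[14,68/3] y:[33/2,59/2] z:[25/2,61/2] -> hit [33/2,68/3], descend [4, 22]
    N4 x:[43/3,68/3] y:[39/2,59/2] z:[20,61/2] -> hit [20,68/3], descend [2, 14]
      N2 x:[43/3,17] y:[39/2,59/2] z:[20,51/2] -> miss, prune
      N14 x:[19,68/3] y:[23,59/2] z:[47/2,61/2] -> miss, prune
    N22 x:[14,49/3] y:[33/2,23] z:[25/2,18] -> miss, prune

Visited [0, 9, 18, 21, 16, 25, 13, 17, 15, 4, 2, 14, 22]. Tests: 13 box, 1 leaf. Nearest: P6.

== RESULT ==
13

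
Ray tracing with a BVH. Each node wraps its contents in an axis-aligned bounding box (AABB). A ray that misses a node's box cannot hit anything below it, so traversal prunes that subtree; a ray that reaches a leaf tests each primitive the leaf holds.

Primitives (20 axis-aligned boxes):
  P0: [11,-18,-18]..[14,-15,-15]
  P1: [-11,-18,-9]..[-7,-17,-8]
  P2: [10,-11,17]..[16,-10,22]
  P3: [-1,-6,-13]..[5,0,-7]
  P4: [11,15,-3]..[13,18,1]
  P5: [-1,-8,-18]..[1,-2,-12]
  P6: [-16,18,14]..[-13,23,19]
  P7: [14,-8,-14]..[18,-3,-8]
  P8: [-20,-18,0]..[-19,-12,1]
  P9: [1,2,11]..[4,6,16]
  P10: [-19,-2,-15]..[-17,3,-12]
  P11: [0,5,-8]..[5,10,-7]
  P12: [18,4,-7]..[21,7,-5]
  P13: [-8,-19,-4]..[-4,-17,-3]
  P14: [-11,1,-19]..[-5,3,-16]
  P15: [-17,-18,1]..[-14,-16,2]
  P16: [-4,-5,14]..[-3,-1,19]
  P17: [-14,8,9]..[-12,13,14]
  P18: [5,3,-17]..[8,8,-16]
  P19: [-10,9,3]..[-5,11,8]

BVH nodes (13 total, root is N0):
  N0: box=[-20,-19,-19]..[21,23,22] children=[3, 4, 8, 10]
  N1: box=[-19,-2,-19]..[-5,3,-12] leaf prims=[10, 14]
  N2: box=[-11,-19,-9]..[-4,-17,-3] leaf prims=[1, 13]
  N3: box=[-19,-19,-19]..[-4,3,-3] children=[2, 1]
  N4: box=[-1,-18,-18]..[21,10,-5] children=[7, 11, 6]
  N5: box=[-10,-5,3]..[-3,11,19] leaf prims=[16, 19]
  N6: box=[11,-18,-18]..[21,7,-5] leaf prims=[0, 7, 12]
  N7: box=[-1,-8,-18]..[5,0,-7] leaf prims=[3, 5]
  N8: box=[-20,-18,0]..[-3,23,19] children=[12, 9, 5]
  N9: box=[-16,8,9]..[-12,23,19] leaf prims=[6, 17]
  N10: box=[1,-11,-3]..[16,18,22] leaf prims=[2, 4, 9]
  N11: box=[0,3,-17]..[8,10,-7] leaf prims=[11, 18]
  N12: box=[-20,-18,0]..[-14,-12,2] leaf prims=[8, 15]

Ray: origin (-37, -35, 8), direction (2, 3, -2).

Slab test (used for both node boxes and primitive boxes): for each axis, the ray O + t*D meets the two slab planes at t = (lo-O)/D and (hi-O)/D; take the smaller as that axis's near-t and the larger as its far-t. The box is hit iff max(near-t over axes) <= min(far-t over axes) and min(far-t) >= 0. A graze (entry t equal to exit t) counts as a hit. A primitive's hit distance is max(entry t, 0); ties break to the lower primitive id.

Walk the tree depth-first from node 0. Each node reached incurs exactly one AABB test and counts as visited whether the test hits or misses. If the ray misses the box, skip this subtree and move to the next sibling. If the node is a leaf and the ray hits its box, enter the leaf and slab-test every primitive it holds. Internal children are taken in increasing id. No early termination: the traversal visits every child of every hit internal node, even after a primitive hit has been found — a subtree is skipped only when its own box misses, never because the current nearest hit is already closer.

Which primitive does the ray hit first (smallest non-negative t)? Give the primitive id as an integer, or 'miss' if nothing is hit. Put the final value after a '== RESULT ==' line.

Traverse from the root:
N0 x:[17/2,29] y:[16/3,58/3] z:[-7,27/2] -> hit [17/2,27/2], descend [3, 4, 8, 10]
  N3 x:[9,33/2] y:[16/3,38/3] z:[11/2,27/2] -> hit [9,38/3], descend [1, 2]
    N1 x:[9,16] y:[11,38/3] z:[10,27/2] -> hit [11,38/3] leaf, test {P10(miss), P14(miss)}
    N2 x:[13,33/2] y:[16/3,6] z:[11/2,17/2] -> miss, prune
  N4 x:[18,29] y:[17/3,15] z:[13/2,13] -> miss, prune
  N8 x:[17/2,17] y:[17/3,58/3] z:[-11/2,4] -> miss, prune
  N10 x:[19,53/2] y:[8,53/3] z:[-7,11/2] -> miss, prune

7 AABB tests over nodes [0, 3, 1, 2, 4, 8, 10]; 1 leaf entered; closest miss.

== RESULT ==
miss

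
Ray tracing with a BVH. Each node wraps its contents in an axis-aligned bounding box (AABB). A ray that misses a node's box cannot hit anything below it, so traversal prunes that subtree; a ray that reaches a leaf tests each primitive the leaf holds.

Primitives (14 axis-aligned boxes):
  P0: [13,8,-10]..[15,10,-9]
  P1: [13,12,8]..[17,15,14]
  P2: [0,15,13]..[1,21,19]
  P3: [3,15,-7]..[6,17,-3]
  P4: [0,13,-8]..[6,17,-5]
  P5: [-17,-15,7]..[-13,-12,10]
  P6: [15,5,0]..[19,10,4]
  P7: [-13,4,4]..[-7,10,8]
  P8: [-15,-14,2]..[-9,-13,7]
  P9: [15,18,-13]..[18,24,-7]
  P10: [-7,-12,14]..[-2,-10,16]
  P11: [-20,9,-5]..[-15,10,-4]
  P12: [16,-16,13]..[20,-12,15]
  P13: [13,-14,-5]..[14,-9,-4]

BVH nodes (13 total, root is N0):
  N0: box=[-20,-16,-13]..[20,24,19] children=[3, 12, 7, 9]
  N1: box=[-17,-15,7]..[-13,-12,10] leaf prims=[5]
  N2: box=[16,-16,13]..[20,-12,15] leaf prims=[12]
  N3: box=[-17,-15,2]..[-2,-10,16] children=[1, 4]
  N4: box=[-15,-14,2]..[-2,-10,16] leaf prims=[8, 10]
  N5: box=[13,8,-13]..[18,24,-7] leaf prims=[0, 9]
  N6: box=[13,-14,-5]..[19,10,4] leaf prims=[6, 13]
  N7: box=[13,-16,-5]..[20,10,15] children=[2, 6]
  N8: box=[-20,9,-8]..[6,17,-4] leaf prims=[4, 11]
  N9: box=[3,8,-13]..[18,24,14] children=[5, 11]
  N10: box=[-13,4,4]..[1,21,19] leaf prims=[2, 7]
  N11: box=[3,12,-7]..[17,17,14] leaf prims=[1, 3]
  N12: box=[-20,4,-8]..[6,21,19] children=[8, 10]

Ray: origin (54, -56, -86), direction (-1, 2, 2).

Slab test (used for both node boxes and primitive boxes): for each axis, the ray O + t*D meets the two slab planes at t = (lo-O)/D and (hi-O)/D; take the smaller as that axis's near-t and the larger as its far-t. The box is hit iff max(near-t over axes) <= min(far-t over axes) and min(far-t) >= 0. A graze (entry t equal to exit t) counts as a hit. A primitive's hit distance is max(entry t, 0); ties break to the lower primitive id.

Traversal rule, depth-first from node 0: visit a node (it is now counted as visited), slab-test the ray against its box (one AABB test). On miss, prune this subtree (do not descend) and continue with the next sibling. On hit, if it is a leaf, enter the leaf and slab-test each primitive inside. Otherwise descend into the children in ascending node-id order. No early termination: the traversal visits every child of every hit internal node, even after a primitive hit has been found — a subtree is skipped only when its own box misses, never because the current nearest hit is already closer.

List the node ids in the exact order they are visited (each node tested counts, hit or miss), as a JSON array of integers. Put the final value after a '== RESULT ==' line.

Trace the traversal:
N0 x:[34,74] y:[20,40] z:[73/2,105/2] -> hit [73/2,40], descend [3, 7, 9, 12]
  N3 x:[56,71] y:[41/2,23] z:[44,51] -> miss, prune
  N7 x:[34,41] y:[20,33] z:[81/2,101/2] -> miss, prune
  N9 x:[36,51] y:[32,40] z:[73/2,50] -> hit [73/2,40], descend [5, 11]
    N5 x:[36,41] y:[32,40] z:[73/2,79/2] -> hit [73/2,79/2] leaf, test {P0(miss), P9@t=37}
    N11 x:[37,51] y:[34,73/2] z:[79/2,50] -> miss, prune
  N12 x:[48,74] y:[30,77/2] z:[39,105/2] -> miss, prune

order=[0, 3, 7, 9, 5, 11, 12]  |boxes|=7  |leaves|=1  hit=P9

== RESULT ==
[0, 3, 7, 9, 5, 11, 12]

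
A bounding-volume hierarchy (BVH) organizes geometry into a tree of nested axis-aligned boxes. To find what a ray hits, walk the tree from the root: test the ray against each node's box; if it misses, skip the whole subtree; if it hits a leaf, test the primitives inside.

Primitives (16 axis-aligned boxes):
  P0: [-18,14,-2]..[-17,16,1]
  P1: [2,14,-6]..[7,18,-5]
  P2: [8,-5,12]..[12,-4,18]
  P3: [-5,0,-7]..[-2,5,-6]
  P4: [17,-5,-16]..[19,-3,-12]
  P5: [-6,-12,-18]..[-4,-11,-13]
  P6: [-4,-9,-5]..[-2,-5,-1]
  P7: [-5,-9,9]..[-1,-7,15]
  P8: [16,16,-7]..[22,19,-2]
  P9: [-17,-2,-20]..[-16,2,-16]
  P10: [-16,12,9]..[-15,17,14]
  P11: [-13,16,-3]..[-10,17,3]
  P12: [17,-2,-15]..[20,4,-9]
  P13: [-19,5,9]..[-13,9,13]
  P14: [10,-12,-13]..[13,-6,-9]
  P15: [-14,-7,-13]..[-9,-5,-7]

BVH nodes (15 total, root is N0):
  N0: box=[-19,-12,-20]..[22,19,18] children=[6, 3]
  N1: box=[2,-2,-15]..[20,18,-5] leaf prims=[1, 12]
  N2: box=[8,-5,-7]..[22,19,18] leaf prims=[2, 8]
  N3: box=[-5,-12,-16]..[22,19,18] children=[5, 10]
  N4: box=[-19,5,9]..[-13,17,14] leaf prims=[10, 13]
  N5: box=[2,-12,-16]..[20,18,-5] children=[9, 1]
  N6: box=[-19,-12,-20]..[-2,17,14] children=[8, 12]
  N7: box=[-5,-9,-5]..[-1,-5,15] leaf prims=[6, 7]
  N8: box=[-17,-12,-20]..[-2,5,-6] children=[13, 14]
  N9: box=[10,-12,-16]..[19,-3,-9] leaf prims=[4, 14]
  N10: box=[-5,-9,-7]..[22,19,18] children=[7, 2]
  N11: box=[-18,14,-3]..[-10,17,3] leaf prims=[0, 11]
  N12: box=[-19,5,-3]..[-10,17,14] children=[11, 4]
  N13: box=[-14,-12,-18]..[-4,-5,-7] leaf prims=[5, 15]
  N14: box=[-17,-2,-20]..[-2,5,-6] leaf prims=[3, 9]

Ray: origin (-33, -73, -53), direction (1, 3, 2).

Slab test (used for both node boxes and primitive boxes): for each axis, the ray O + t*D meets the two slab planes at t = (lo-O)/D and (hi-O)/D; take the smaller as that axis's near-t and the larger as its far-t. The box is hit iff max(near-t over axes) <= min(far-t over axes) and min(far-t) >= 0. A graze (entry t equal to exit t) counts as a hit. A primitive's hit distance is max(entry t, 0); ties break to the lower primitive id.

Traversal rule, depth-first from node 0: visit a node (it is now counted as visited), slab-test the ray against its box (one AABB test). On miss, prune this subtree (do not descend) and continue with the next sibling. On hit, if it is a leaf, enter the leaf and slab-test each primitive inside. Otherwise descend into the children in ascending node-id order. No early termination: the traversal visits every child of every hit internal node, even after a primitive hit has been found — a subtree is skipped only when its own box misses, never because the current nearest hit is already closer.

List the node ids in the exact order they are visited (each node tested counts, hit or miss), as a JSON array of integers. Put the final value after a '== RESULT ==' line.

Traverse from the root:
N0 x:[14,55] y:[61/3,92/3] z:[33/2,71/2] -> hit [61/3,92/3], descend [3, 6]
  N3 x:[28,55] y:[61/3,92/3] z:[37/2,71/2] -> hit [28,92/3], descend [5, 10]
    N5 x:[35,53] y:[61/3,91/3] z:[37/2,24] -> miss, prune
    N10 x:[28,55] y:[64/3,92/3] z:[23,71/2] -> hit [28,92/3], descend [2, 7]
      N2 x:[41,55] y:[68/3,92/3] z:[23,71/2] -> miss, prune
      N7 x:[28,32] y:[64/3,68/3] z:[24,34] -> miss, prune
  N6 x:[14,31] y:[61/3,30] z:[33/2,67/2] -> hit [61/3,30], descend [8, 12]
    N8 x:[16,31] y:[61/3,26] z:[33/2,47/2] -> hit [61/3,47/2], descend [13, 14]
      N13 x:[19,29] y:[61/3,68/3] z:[35/2,23] -> hit [61/3,68/3] leaf, test {P5(miss), P15@t=22}
      N14 x:[16,31] y:[71/3,26] z:[33/2,47/2] -> miss, prune
    N12 x:[14,23] y:[26,30] z:[25,67/2] -> miss, prune

Summary -> nodes [0, 3, 5, 10, 2, 7, 6, 8, 13, 14, 12]; box-tests=11; leaf-entries=1; first=P15

== RESULT ==
[0, 3, 5, 10, 2, 7, 6, 8, 13, 14, 12]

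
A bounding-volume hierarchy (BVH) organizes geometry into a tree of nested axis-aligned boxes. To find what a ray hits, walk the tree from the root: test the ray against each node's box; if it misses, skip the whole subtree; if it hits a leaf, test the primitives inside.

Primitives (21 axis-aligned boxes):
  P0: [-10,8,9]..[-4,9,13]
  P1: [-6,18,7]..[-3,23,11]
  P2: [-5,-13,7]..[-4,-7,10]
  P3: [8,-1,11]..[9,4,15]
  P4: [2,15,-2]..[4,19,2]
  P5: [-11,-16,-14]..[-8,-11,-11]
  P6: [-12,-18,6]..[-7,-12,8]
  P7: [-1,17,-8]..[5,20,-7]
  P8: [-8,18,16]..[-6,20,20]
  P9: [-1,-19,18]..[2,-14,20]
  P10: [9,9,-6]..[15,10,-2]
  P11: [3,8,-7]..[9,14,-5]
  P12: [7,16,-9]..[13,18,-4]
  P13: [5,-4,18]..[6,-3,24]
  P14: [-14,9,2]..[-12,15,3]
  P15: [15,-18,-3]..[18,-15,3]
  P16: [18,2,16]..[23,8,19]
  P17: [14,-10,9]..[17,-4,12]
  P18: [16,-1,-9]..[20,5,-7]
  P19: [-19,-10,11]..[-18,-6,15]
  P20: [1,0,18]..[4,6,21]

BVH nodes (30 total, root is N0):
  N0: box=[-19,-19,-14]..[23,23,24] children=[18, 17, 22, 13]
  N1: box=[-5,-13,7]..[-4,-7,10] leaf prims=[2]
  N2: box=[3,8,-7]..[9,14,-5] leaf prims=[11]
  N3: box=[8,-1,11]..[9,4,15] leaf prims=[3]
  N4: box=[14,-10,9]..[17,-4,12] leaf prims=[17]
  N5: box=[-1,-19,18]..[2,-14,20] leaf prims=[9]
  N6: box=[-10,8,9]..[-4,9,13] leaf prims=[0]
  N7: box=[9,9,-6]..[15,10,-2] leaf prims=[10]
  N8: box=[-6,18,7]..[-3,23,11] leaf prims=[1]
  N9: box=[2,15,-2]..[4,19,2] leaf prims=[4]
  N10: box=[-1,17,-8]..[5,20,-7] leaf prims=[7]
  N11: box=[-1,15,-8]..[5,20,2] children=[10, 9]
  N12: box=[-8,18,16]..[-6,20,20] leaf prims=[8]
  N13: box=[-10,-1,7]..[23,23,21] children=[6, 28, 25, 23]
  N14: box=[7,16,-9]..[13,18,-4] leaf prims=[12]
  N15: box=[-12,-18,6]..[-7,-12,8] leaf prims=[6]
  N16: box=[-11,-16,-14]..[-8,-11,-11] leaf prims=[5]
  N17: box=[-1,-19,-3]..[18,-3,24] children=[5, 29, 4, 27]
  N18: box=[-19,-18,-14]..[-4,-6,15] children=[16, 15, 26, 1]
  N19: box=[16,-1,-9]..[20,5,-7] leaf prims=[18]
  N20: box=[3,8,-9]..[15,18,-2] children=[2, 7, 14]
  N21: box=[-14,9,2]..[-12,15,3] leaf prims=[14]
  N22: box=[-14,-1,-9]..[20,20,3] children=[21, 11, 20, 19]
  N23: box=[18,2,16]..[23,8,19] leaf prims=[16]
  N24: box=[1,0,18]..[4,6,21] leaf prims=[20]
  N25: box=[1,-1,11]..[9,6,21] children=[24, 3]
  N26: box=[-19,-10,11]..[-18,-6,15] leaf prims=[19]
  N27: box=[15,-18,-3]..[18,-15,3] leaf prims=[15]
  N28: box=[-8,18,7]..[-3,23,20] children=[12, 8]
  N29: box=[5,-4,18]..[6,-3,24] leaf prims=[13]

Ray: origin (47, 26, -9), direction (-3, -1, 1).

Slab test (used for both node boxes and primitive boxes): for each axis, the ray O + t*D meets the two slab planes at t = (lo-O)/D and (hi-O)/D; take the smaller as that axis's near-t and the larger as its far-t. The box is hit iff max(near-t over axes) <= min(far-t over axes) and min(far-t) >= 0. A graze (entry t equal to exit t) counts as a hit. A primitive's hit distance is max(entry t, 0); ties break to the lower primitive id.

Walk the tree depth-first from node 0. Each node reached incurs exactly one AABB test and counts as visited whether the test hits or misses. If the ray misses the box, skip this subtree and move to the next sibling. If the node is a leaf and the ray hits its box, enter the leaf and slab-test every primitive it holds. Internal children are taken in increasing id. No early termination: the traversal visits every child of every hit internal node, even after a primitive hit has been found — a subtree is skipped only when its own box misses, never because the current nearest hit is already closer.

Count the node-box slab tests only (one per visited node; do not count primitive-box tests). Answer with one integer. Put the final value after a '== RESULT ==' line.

Trace the traversal:
N0 x:[8,22] y:[3,45] z:[-5,33] -> hit [8,22], descend [13, 17, 18, 22]
  N13 x:[8,19] y:[3,27] z:[16,30] -> hit [16,19], descend [6, 23, 25, 28]
    N6 x:[17,19] y:[17,18] z:[18,22] -> hit [18,18] leaf, test {P0@t=18}
    N23 x:[8,29/3] y:[18,24] z:[25,28] -> miss, prune
    N25 x:[38/3,46/3] y:[20,27] z:[20,30] -> miss, prune
    N28 x:[50/3,55/3] y:[3,8] z:[16,29] -> miss, prune
  N17 x:[29/3,16] y:[29,45] z:[6,33] -> miss, prune
  N18 x:[17,22] y:[32,44] z:[-5,24] -> miss, prune
  N22 x:[9,61/3] y:[6,27] z:[0,12] -> hit [9,12], descend [11, 19, 20, 21]
    N11 x:[14,16] y:[6,11] z:[1,11] -> miss, prune
    N19 x:[9,31/3] y:[21,27] z:[0,2] -> miss, prune
    N20 x:[32/3,44/3] y:[8,18] z:[0,7] -> miss, prune
    N21 x:[59/3,61/3] y:[11,17] z:[11,12] -> miss, prune

Visited [0, 13, 6, 23, 25, 28, 17, 18, 22, 11, 19, 20, 21]. Tests: 13 box, 1 leaf. Nearest: P0.

== RESULT ==
13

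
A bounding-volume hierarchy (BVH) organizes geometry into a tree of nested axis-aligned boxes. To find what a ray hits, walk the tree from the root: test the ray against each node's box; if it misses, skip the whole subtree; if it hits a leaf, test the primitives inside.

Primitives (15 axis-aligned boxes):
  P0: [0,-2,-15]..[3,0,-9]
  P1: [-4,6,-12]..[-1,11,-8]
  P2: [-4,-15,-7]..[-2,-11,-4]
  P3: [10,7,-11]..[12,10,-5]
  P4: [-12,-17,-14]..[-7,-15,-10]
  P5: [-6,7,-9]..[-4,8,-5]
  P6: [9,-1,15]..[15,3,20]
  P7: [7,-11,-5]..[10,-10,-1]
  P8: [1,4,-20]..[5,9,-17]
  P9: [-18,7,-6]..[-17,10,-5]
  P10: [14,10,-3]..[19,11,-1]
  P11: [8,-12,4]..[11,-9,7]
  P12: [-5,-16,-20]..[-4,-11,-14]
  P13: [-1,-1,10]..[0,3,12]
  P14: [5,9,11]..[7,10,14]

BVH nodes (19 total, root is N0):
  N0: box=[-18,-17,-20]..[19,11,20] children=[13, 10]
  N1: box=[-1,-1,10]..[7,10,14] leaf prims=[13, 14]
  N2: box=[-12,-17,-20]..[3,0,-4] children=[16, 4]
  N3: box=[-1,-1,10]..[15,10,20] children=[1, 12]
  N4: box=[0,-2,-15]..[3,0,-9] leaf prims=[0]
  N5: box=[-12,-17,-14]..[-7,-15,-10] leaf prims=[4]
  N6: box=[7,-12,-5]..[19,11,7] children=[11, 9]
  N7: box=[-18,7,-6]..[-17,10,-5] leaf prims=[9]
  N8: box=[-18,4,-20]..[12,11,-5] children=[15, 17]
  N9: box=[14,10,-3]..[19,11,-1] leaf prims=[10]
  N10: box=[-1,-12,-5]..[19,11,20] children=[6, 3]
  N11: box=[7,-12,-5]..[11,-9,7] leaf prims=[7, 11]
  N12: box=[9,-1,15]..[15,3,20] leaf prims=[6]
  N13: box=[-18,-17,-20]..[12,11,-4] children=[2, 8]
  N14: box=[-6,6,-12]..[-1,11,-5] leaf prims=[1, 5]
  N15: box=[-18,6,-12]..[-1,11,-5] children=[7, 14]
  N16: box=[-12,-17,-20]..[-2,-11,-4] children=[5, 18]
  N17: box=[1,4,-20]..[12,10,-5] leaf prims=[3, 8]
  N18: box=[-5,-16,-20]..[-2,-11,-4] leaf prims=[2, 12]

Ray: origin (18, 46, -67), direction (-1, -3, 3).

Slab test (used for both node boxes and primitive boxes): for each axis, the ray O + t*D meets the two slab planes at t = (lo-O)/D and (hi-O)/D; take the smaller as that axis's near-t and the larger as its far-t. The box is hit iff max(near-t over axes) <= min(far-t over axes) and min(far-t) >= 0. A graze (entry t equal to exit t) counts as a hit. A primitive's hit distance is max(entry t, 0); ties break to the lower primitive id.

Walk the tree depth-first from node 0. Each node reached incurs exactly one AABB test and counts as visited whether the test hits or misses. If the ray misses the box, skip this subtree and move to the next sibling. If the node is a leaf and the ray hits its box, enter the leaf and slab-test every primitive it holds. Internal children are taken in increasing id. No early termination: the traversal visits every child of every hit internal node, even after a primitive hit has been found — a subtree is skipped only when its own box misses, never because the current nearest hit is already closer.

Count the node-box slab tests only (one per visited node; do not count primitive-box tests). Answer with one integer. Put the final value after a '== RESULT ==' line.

Traverse from the root:
N0 x:[-1,36] y:[35/3,21] z:[47/3,29] -> hit [47/3,21], descend [10, 13]
  N10 x:[-1,19] y:[35/3,58/3] z:[62/3,29] -> miss, prune
  N13 x:[6,36] y:[35/3,21] z:[47/3,21] -> hit [47/3,21], descend [2, 8]
    N2 x:[15,30] y:[46/3,21] z:[47/3,21] -> hit [47/3,21], descend [4, 16]
      N4 x:[15,18] y:[46/3,16] z:[52/3,58/3] -> miss, prune
      N16 x:[20,30] y:[19,21] z:[47/3,21] -> hit [20,21], descend [5, 18]
        N5 x:[25,30] y:[61/3,21] z:[53/3,19] -> miss, prune
        N18 x:[20,23] y:[19,62/3] z:[47/3,21] -> hit [20,62/3] leaf, test {P2@t=20, P12(miss)}
    N8 x:[6,36] y:[35/3,14] z:[47/3,62/3] -> miss, prune

Visited [0, 10, 13, 2, 4, 16, 5, 18, 8]. Tests: 9 box, 1 leaf. Nearest: P2.

== RESULT ==
9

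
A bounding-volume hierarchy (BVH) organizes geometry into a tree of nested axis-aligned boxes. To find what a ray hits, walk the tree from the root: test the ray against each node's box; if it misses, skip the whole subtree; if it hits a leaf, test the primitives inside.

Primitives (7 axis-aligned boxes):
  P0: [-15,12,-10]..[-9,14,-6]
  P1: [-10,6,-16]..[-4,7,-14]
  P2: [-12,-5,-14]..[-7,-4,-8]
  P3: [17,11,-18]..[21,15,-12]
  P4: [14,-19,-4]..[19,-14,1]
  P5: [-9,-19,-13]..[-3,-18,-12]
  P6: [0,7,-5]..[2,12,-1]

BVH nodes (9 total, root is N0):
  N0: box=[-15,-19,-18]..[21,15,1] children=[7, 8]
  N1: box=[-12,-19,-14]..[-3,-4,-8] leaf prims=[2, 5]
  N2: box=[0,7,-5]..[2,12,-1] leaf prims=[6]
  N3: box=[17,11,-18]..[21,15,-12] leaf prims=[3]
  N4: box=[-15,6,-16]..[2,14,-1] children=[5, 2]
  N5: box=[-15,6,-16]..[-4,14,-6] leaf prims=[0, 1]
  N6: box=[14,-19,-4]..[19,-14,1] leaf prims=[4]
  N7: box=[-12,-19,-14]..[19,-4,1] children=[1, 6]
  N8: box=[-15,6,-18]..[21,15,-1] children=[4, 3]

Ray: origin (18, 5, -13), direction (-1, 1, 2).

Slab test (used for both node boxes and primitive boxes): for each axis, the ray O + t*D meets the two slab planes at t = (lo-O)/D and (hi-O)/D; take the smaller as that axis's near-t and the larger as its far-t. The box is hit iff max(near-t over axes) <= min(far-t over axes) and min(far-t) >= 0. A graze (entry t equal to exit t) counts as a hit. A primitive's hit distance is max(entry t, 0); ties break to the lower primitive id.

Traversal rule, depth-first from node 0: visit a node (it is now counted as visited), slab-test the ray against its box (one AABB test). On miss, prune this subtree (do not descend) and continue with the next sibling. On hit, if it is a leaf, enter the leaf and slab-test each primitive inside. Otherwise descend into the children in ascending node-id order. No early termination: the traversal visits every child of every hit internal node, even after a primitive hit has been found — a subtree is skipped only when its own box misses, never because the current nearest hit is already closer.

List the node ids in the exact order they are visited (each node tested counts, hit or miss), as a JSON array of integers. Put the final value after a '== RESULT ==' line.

Traverse from the root:
N0 x:[-3,33] y:[-24,10] z:[-5/2,7] -> hit [-5/2,7], descend [7, 8]
  N7 x:[-1,30] y:[-24,-9] z:[-1/2,7] -> miss, prune
  N8 x:[-3,33] y:[1,10] z:[-5/2,6] -> hit [1,6], descend [3, 4]
    N3 x:[-3,1] y:[6,10] z:[-5/2,1/2] -> miss, prune
    N4 x:[16,33] y:[1,9] z:[-3/2,6] -> miss, prune

Summary -> nodes [0, 7, 8, 3, 4]; box-tests=5; leaf-entries=0; first=miss

== RESULT ==
[0, 7, 8, 3, 4]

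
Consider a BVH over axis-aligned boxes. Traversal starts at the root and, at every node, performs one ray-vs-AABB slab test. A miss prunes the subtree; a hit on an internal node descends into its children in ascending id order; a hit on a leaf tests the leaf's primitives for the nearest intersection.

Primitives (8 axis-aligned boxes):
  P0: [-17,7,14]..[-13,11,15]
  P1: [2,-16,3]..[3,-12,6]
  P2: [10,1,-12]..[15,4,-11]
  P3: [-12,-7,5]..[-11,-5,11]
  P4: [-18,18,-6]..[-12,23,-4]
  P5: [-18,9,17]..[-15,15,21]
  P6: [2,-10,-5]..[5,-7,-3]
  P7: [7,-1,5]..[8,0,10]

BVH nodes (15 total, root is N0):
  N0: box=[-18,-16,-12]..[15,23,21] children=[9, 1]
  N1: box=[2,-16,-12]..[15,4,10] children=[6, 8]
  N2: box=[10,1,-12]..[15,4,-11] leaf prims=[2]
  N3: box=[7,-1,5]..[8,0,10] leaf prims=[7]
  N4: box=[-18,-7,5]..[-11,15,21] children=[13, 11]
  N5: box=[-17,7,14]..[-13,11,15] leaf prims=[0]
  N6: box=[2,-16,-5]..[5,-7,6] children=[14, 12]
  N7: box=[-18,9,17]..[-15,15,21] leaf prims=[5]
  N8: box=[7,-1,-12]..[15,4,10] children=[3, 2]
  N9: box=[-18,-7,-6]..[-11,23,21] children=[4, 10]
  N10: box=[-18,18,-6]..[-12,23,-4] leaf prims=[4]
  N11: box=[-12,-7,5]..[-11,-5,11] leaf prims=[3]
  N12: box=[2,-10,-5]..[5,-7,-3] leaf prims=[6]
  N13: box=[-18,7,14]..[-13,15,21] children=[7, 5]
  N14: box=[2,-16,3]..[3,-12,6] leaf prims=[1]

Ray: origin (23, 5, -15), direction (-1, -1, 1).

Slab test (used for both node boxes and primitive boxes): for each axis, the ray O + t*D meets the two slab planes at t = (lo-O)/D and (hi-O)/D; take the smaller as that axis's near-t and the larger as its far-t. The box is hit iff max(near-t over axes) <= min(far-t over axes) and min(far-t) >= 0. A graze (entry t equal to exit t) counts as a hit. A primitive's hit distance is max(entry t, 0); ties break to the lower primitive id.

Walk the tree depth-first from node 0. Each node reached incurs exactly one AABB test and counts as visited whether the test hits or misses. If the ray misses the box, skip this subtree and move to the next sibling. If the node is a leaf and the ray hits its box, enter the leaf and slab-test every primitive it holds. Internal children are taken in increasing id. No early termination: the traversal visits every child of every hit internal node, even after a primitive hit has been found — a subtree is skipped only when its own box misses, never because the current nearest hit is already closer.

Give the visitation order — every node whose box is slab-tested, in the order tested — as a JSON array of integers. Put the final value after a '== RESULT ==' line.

Traverse from the root:
N0 x:[8,41] y:[-18,21] z:[3,36] -> hit [8,21], descend [1, 9]
  N1 x:[8,21] y:[1,21] z:[3,25] -> hit [8,21], descend [6, 8]
    N6 x:[18,21] y:[12,21] z:[10,21] -> hit [18,21], descend [12, 14]
      N12 x:[18,21] y:[12,15] z:[10,12] -> miss, prune
      N14 x:[20,21] y:[17,21] z:[18,21] -> hit [20,21] leaf, test {P1@t=20}
    N8 x:[8,16] y:[1,6] z:[3,25] -> miss, prune
  N9 x:[34,41] y:[-18,12] z:[9,36] -> miss, prune

Visited [0, 1, 6, 12, 14, 8, 9]. Tests: 7 box, 1 leaf. Nearest: P1.

== RESULT ==
[0, 1, 6, 12, 14, 8, 9]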